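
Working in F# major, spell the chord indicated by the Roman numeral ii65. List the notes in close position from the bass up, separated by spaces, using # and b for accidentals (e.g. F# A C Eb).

In F# major, the second degree is G#, and the diatonic chord built there is a minor seventh chord.
That chord is spelled G#-B-D#-F#.
With the 65 figure the chord is in first inversion; from the bass B upward in close position it reads B-D#-F#-G#.

B D# F# G#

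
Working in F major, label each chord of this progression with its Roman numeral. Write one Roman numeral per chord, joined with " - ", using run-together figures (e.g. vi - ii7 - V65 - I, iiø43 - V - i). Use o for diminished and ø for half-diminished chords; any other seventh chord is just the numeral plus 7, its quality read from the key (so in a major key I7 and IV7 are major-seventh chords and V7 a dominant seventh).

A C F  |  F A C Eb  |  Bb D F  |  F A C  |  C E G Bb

I6 - V7/IV - IV - I - V7

A-C-F: major triad on F = scale degree 1 → I6.
F-A-C-Eb: chromatic; F is V of IV, so V7/IV.
Bb-D-F has root Bb, degree 4 in F major, so IV.
F-A-C: root F is the tonic; major triad there is I.
C-E-G-Bb: dominant seventh chord on C = scale degree 5 → V7.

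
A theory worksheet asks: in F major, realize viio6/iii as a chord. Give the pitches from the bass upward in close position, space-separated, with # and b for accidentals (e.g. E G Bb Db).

B D G#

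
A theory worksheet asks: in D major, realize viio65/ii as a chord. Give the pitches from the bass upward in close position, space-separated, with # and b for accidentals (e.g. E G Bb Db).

viio65/ii is a secondary leading-tone chord. The target ii is E in D major; the applied chord is rooted a semitone below, on D#.
Building a fully diminished seventh chord on D# gives D#-F#-A-C.
With the 65 figure the chord is in first inversion; from the bass F# upward in close position it reads F#-A-C-D#.

F# A C D#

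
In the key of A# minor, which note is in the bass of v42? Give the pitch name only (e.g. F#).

D#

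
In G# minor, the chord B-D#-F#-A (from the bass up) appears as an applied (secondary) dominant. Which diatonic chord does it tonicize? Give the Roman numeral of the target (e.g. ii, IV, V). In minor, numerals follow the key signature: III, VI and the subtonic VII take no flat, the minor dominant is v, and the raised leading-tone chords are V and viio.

The chord is a dominant seventh chord on B.
A dominant resolves down a perfect fifth: B → E. In G# minor, E is scale degree 6, i.e. VI.

VI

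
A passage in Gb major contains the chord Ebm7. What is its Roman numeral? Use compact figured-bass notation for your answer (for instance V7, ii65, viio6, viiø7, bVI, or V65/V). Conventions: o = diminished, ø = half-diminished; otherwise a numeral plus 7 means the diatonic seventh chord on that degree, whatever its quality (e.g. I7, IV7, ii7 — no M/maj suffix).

Stacked in thirds the chord is Eb-Gb-Bb-Db: a minor seventh chord on Eb.
In Gb major, Eb is the submediant; the diatonic minor seventh chord there is vi7.

vi7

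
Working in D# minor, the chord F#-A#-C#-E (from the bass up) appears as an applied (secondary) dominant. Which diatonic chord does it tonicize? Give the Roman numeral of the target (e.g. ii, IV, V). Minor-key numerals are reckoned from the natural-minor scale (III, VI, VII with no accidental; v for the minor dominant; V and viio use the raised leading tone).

The chord is a dominant seventh chord on F#.
A dominant resolves down a perfect fifth: F# → B. In D# minor, B is scale degree 6, i.e. VI.

VI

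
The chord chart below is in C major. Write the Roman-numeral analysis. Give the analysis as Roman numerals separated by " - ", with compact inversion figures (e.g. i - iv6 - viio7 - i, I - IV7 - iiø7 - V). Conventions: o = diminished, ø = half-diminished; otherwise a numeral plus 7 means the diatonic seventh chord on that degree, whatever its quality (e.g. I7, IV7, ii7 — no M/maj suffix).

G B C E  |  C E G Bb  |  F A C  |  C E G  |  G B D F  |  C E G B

I43 - V7/IV - IV - I - V7 - I7

G-B-C-E has root C, degree 1 in C major, so I43.
C-E-G-Bb: a dominant seventh chord on C, the applied dominant of IV → V7/IV.
F-A-C has root F, degree 4 in C major, so IV.
C-E-G has root C, degree 1 in C major, so I.
G-B-D-F: root G is the dominant; dominant seventh chord there is V7.
C-E-G-B: root C is the tonic; major seventh chord there is I7.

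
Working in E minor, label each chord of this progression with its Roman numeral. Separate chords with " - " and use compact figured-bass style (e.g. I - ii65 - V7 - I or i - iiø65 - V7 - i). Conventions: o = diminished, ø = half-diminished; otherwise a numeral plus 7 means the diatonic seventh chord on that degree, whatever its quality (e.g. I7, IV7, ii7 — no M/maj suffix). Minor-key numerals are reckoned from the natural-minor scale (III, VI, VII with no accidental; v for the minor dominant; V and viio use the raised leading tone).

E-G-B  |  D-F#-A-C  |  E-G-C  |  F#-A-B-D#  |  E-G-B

i - VII7 - VI6 - V43 - i

E-G-B has root E, degree 1 in E minor, so i.
D-F#-A-C has root D, degree 7 in E minor, so VII7.
E-G-C has root C, degree 6 in E minor, so VI6.
F#-A-B-D#: dominant seventh chord on B = scale degree 5 → V43.
E-G-B has root E, degree 1 in E minor, so i.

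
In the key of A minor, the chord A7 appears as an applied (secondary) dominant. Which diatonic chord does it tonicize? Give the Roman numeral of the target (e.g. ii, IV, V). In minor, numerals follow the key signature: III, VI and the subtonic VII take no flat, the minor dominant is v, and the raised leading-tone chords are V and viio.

iv

The chord is a dominant seventh chord on A.
A dominant resolves down a perfect fifth: A → D. In A minor, D is scale degree 4, i.e. iv.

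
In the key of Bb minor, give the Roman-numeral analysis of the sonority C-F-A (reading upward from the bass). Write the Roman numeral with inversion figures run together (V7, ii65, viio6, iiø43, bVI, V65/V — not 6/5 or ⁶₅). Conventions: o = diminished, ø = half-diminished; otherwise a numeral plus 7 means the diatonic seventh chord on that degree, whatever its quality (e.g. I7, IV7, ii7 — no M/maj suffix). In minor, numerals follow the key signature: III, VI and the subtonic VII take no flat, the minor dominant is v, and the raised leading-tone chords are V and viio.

The pitches F-A-C form a major triad rooted on F.
In Bb minor, F is the dominant; the diatonic major triad there is V.
With C in the bass the chord is in second inversion, so the figured bass is 64.

V64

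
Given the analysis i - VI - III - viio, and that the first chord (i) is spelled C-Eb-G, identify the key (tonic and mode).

C minor

The anchor chord is a minor triad on C, labeled i.
If C is scale degree 1 and the mode makes that degree carry a minor triad, the tonic is C and the mode is minor.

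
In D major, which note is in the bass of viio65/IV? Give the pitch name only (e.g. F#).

A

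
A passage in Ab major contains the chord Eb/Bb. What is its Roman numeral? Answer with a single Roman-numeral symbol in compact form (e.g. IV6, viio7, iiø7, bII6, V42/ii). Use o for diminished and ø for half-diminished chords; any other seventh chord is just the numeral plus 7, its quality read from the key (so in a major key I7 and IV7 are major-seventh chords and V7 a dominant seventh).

The pitches Eb-G-Bb form a major triad rooted on Eb.
Eb is scale degree 5 in Ab major, and a major triad on that degree is written V.
With Bb in the bass the chord is in second inversion, so the figured bass is 64.

V64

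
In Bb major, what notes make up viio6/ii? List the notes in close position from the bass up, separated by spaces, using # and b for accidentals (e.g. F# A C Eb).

viio6/ii is a secondary leading-tone chord. The target ii is C in Bb major; the applied chord is rooted a semitone below, on B.
Building a diminished triad on B gives B-D-F.
With the 6 figure the chord is in first inversion; from the bass D upward in close position it reads D-F-B.

D F B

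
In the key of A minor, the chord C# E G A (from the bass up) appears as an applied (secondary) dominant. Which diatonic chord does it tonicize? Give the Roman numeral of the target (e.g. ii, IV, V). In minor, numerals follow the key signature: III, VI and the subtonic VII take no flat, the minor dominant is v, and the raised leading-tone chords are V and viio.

iv

The chord is a dominant seventh chord on A.
A dominant resolves down a perfect fifth: A → D. In A minor, D is scale degree 4, i.e. iv.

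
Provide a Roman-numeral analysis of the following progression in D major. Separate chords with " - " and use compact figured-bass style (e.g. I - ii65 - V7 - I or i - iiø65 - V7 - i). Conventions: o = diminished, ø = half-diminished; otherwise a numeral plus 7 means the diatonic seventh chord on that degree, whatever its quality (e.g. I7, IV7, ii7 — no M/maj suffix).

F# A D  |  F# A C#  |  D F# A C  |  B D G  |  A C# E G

I6 - iii - V7/IV - IV6 - V7

F#-A-D: root D is the tonic; major triad there is I6.
F#-A-C#: root F# is the mediant; minor triad there is iii.
D-F#-A-C is the secondary dominant of IV (dominant seventh chord on D): V7/IV.
B-D-G has root G, degree 4 in D major, so IV6.
A-C#-E-G: dominant seventh chord on A = scale degree 5 → V7.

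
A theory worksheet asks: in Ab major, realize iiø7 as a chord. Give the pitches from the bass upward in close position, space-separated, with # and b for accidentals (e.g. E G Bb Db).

Bb Db Fb Ab

Scale degree 2 in Ab major is Bb; here the chord built on it is altered to a half-diminished seventh chord. iiø7 is the half-diminished supertonic seventh, borrowed from the parallel minor.
So the chord is Bb-Db-Fb-Ab, a half-diminished seventh chord.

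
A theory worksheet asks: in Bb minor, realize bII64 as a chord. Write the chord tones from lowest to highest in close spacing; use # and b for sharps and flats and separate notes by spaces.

bII64 is the Neapolitan chord — a major triad on the lowered second degree. In Bb minor that root is Cb.
So the chord is Cb-Eb-Gb, a major triad.
With the 64 figure the chord is in second inversion; from the bass Gb upward in close position it reads Gb-Cb-Eb.

Gb Cb Eb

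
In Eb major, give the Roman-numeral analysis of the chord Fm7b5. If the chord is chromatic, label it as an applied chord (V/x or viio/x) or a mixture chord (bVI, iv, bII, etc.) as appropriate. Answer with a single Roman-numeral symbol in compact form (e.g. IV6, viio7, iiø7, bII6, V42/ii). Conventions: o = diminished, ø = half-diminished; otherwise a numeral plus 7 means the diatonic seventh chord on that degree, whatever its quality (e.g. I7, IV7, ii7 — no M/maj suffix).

iiø7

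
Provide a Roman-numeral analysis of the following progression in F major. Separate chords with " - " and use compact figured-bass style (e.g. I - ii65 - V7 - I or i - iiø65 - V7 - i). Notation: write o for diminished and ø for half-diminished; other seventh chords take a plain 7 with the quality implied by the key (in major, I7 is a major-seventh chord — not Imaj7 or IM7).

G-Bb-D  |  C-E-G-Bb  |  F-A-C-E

ii - V7 - I7

G-Bb-D: minor triad on G = scale degree 2 → ii.
C-E-G-Bb has root C, degree 5 in F major, so V7.
F-A-C-E: major seventh chord on F = scale degree 1 → I7.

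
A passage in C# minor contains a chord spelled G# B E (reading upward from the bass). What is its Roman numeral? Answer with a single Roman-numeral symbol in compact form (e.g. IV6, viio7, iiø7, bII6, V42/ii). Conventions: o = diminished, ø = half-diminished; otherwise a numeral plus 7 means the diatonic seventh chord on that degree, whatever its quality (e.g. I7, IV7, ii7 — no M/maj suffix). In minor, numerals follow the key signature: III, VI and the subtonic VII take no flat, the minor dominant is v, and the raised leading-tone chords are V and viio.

III6

The pitches E-G#-B form a major triad rooted on E.
In C# minor, E is the mediant; the diatonic major triad there is III.
With G# in the bass the chord is in first inversion, so the figured bass is 6.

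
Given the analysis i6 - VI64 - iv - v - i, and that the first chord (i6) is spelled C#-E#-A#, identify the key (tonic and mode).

The anchor chord is a minor triad on A#, labeled i6.
If A# is scale degree 1 and the mode makes that degree carry a minor triad, the tonic is A# and the mode is minor.

A# minor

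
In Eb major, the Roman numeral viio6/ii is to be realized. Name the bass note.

G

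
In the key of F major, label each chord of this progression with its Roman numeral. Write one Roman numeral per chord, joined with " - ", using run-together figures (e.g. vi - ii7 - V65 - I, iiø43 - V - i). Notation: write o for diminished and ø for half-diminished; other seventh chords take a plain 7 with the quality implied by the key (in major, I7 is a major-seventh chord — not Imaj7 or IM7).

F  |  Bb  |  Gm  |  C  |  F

F has root F, degree 1 in F major, so I.
Bb: root Bb is the subdominant; major triad there is IV.
Gm: minor triad on G = scale degree 2 → ii.
C has root C, degree 5 in F major, so V.
F: root F is the tonic; major triad there is I.

I - IV - ii - V - I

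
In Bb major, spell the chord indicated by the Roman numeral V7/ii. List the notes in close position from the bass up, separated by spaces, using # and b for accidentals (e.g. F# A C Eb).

The slash means an applied dominant: we want the dominant of ii. In Bb major, ii is C minor, and its dominant is built on G.
Building a dominant seventh chord on G gives G-B-D-F.

G B D F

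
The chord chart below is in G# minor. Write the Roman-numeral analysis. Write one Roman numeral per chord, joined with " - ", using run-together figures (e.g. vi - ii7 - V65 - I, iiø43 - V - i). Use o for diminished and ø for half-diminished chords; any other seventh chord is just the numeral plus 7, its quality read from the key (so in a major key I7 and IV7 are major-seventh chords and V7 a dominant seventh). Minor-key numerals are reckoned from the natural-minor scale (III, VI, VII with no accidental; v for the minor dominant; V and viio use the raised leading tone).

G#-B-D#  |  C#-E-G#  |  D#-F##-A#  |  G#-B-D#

G#-B-D#: root G# is the tonic; minor triad there is i.
C#-E-G#: root C# is the subdominant; minor triad there is iv.
D#-F##-A#: root D# is the dominant; major triad there is V.
G#-B-D# has root G#, degree 1 in G# minor, so i.

i - iv - V - i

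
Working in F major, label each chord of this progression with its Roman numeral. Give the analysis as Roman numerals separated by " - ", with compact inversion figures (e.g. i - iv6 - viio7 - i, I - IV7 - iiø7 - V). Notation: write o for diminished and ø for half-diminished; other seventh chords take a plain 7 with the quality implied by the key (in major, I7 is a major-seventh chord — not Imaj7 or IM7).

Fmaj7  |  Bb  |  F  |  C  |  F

Fmaj7 has root F, degree 1 in F major, so I7.
Bb: major triad on Bb = scale degree 4 → IV.
F: major triad on F = scale degree 1 → I.
C: root C is the dominant; major triad there is V.
F has root F, degree 1 in F major, so I.

I7 - IV - I - V - I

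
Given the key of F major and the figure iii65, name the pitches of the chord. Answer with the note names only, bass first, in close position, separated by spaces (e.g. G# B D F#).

In F major, scale degree 3 is A, and the diatonic chord built there is a minor seventh chord.
That chord is spelled A-C-E-G.
The figured bass 65 indicates first inversion, placing the third (C) in the bass: C-E-G-A.

C E G A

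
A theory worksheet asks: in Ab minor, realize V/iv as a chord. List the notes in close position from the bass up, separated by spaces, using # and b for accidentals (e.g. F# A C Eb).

The slash means an applied dominant: we want the dominant of iv. In Ab minor, iv is Db minor, and its dominant is built on Ab.
Building a major triad on Ab gives Ab-C-Eb.

Ab C Eb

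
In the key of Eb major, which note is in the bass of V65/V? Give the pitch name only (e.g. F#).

A

The applied chord V65/V is rooted on F: F-A-C-Eb.
The figure 65 means first inversion — the third is in the bass.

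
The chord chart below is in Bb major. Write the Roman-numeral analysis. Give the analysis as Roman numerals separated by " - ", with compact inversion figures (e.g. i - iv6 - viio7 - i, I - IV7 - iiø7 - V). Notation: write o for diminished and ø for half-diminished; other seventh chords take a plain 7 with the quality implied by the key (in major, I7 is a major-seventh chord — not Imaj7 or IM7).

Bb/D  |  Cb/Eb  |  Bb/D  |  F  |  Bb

Bb/D: root Bb is the tonic; major triad there is I6.
Cb/Eb: major triad on Cb — chromatic; Cb is the lowered second degree, so this is the Neapolitan sixth, bII6 (third, Eb, in the bass — hence the 6).
Bb/D has root Bb, degree 1 in Bb major, so I6.
F: major triad on F = scale degree 5 → V.
Bb: root Bb is the tonic; major triad there is I.

I6 - bII6 - I6 - V - I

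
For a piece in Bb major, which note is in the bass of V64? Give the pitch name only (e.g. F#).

C

V in Bb major has root F; the chord is F-A-C.
The figure 64 means second inversion — the fifth is in the bass.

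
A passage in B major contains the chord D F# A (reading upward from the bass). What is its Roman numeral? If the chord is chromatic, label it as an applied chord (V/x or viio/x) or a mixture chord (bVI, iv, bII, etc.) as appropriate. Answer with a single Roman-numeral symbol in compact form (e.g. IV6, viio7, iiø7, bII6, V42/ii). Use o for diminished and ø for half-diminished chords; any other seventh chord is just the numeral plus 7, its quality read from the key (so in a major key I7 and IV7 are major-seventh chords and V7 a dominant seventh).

bIII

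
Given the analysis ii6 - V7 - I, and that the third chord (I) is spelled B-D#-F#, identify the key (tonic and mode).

I is given as B-D#-F# — a major triad with root B.
If B is scale degree 1 and the mode makes that degree carry a major triad, the tonic is B and the mode is major.

B major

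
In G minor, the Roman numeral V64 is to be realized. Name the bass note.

V in G minor has root D; the chord is D-F#-A.
The figure 64 means second inversion — the fifth is in the bass.

A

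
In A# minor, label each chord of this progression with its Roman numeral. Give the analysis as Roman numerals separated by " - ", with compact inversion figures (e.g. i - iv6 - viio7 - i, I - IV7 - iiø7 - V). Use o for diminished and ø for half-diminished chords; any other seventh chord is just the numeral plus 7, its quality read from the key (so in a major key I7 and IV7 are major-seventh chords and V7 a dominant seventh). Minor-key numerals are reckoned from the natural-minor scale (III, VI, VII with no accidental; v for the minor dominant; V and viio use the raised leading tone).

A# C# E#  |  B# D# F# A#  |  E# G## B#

i - iiø7 - V

A#-C#-E# has root A#, degree 1 in A# minor, so i.
B#-D#-F#-A# has root B#, degree 2 in A# minor, so iiø7.
E#-G##-B#: major triad on E# = scale degree 5 → V.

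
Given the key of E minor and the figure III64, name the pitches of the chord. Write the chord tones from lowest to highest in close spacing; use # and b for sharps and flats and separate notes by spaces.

D G B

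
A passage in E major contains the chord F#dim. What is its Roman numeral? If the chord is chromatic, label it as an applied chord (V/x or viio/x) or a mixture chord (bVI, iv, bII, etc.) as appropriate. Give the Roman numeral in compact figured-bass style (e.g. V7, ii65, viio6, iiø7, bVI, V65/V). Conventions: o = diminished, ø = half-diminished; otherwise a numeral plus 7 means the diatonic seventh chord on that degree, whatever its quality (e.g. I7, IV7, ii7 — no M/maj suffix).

The pitches F#-A-C form a diminished triad rooted on F#.
F# is the second degree of E major. This is the diminished supertonic triad, borrowed from the parallel minor.

iio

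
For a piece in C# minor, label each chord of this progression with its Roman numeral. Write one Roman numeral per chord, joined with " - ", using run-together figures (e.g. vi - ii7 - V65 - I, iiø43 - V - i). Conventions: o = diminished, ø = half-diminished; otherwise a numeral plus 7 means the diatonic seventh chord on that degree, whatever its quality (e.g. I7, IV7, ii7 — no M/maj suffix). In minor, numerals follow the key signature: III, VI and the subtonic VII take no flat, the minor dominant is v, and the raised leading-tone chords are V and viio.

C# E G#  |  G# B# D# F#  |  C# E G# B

C#-E-G#: root C# is the tonic; minor triad there is i.
G#-B#-D#-F#: dominant seventh chord on G# = scale degree 5 → V7.
C#-E-G#-B: minor seventh chord on C# = scale degree 1 → i7.

i - V7 - i7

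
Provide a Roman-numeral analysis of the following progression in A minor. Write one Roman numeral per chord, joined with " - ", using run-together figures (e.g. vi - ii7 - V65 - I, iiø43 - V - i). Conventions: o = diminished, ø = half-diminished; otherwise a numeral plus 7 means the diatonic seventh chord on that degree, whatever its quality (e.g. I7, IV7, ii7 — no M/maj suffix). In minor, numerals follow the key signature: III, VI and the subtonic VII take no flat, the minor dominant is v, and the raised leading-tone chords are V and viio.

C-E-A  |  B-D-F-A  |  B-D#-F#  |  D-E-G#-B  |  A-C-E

i6 - iiø7 - V/V - V42 - i

C-E-A: root A is the tonic; minor triad there is i6.
B-D-F-A: half-diminished seventh chord on B = scale degree 2 → iiø7.
B-D#-F#: chromatic; B is V of V, so V/V.
D-E-G#-B: root E is the dominant; dominant seventh chord there is V42.
A-C-E has root A, degree 1 in A minor, so i.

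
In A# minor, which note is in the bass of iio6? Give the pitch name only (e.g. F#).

iio in A# minor has root B#; the chord is B#-D#-F#.
The figure 6 means first inversion — the third is in the bass.

D#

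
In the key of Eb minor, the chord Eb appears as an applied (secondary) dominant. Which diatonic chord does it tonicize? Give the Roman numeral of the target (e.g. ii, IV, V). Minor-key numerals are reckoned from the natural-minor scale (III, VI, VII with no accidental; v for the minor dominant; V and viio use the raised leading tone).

iv

The chord is a major triad on Eb.
A dominant resolves down a perfect fifth: Eb → Ab. In Eb minor, Ab is scale degree 4, i.e. iv.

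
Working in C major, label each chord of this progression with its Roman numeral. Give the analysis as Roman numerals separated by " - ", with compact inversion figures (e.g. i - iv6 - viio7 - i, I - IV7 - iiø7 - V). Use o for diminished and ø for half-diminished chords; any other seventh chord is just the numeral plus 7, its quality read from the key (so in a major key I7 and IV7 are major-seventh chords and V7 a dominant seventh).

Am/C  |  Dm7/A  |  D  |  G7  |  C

Am/C: root A is the submediant; minor triad there is vi6.
Dm7/A: minor seventh chord on D = scale degree 2 → ii43.
D: a major triad on D, the applied dominant of V → V/V.
G7 has root G, degree 5 in C major, so V7.
C: root C is the tonic; major triad there is I.

vi6 - ii43 - V/V - V7 - I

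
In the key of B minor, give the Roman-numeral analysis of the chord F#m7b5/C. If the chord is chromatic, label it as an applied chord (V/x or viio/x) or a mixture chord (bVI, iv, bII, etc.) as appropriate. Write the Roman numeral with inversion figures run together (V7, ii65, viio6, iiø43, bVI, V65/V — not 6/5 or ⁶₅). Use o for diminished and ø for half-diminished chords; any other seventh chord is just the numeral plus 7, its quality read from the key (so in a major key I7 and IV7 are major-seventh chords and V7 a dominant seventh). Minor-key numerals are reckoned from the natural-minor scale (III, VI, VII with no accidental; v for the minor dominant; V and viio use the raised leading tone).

Stacked in thirds the chord is F#-A-C-E: a half-diminished seventh chord on F#.
F# sits a half step below G (VI in B minor); a diminished chord there is the applied leading-tone chord of VI.
With C in the bass the chord is in second inversion, so the figured bass is 43.

viiø43/VI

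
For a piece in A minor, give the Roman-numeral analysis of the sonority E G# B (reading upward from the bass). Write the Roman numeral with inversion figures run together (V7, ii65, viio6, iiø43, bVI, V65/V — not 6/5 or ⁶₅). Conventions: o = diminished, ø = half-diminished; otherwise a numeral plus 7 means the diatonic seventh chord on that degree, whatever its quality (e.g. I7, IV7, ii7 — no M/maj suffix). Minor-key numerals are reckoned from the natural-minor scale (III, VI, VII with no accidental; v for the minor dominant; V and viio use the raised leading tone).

V

The pitches E-G#-B form a major triad rooted on E.
In A minor, E is the dominant; the diatonic major triad there is V.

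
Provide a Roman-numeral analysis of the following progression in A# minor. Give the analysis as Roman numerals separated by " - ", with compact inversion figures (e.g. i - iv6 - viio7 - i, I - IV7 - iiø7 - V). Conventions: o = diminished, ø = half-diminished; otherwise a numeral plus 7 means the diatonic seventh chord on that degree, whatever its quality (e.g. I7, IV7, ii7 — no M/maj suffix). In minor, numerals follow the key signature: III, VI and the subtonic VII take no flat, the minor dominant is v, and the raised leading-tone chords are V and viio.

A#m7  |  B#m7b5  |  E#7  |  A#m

i7 - iiø7 - V7 - i

A#m7: minor seventh chord on A# = scale degree 1 → i7.
B#m7b5: root B# is the supertonic; half-diminished seventh chord there is iiø7.
E#7: root E# is the dominant; dominant seventh chord there is V7.
A#m: minor triad on A# = scale degree 1 → i.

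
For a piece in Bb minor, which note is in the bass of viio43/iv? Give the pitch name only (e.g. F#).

The applied chord viio43/iv is rooted on D: D-F-Ab-Cb.
The figure 43 means second inversion — the fifth is in the bass.

Ab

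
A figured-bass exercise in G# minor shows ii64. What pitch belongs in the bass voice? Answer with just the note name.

E#

ii in G# minor has root A#; the chord is A#-C#-E#.
The figure 64 means second inversion — the fifth is in the bass.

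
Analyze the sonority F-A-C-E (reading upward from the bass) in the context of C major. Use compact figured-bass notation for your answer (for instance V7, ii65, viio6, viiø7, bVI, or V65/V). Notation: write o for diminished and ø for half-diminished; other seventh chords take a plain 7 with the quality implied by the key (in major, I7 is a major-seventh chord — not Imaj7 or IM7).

The pitches F-A-C-E form a major seventh chord rooted on F.
F is scale degree 4 in C major, and a major seventh chord on that degree is written IV7.

IV7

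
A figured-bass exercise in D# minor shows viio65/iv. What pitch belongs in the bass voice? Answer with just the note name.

The applied chord viio65/iv is rooted on F##: F##-A#-C#-E.
The figure 65 means first inversion — the third is in the bass.

A#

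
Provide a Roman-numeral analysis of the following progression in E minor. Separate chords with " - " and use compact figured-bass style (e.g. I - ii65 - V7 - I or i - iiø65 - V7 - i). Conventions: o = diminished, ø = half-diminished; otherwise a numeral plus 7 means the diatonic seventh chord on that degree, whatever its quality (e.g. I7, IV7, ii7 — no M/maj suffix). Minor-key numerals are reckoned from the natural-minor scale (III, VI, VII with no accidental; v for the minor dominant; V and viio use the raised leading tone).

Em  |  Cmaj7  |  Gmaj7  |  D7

i - VI7 - III7 - VII7

Em has root E, degree 1 in E minor, so i.
Cmaj7 has root C, degree 6 in E minor, so VI7.
Gmaj7: major seventh chord on G = scale degree 3 → III7.
D7 has root D, degree 7 in E minor, so VII7.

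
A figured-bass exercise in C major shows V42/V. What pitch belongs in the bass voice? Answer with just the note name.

C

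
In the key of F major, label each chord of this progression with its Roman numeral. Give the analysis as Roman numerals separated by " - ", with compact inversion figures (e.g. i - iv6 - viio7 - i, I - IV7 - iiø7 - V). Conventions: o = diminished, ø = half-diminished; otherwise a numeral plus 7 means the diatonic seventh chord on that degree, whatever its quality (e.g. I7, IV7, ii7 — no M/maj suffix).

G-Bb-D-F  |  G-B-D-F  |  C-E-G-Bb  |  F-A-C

G-Bb-D-F: root G is the supertonic; minor seventh chord there is ii7.
G-B-D-F is the secondary dominant of V (dominant seventh chord on G): V7/V.
C-E-G-Bb: dominant seventh chord on C = scale degree 5 → V7.
F-A-C: major triad on F = scale degree 1 → I.

ii7 - V7/V - V7 - I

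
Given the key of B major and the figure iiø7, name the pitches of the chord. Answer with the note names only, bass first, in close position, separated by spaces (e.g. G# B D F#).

C# E G B

Scale degree 2 in B major is C#; here the chord built on it is altered to a half-diminished seventh chord. iiø7 is the half-diminished supertonic seventh, borrowed from the parallel minor.
So the chord is C#-E-G-B.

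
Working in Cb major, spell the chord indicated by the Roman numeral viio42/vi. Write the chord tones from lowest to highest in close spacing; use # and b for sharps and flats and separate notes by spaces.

Fb G Bb Db

viio42/vi is a secondary leading-tone chord. The target vi is Ab in Cb major; the applied chord is rooted a semitone below, on G.
Building a fully diminished seventh chord on G gives G-Bb-Db-Fb.
With the 42 figure the chord is in third inversion; from the bass Fb upward in close position it reads Fb-G-Bb-Db.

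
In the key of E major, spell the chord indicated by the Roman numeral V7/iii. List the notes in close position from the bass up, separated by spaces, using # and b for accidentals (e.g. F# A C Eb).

V7/iii is a secondary dominant — the dominant seventh of iii. iii in E major is G#, so the applied chord's root is D#, a perfect fifth above.
Building a dominant seventh chord on D# gives D#-F##-A#-C#.

D# F## A# C#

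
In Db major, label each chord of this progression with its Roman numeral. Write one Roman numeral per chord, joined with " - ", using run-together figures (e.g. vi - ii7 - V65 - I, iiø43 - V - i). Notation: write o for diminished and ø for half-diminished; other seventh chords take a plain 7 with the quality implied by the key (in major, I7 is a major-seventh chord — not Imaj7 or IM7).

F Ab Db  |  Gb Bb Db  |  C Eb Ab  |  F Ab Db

I6 - IV - V6 - I6

F-Ab-Db has root Db, degree 1 in Db major, so I6.
Gb-Bb-Db: major triad on Gb = scale degree 4 → IV.
C-Eb-Ab has root Ab, degree 5 in Db major, so V6.
F-Ab-Db has root Db, degree 1 in Db major, so I6.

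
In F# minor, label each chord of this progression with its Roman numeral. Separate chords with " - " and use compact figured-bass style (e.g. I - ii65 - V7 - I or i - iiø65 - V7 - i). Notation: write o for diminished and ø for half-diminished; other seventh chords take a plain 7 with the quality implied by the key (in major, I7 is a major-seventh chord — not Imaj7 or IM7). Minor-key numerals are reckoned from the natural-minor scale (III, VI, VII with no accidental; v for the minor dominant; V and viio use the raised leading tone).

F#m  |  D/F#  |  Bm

i - VI6 - iv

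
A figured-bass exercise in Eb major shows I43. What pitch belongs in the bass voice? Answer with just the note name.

Bb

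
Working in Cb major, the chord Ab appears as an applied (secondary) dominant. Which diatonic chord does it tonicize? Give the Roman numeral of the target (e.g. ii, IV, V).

The chord is a major triad on Ab.
A dominant resolves down a perfect fifth: Ab → Db. In Cb major, Db is scale degree 2, i.e. ii.

ii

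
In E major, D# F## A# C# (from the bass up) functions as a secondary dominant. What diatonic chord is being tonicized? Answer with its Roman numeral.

The chord is a dominant seventh chord on D#.
A dominant resolves down a perfect fifth: D# → G#. In E major, G# is scale degree 3, i.e. iii.

iii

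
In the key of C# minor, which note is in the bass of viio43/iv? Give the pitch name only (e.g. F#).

B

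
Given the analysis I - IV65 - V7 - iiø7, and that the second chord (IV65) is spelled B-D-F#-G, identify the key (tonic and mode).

The anchor chord is a major seventh chord on G, labeled IV65.
If G is scale degree 4 and the mode makes that degree carry a major seventh chord, the tonic is D and the mode is major.

D major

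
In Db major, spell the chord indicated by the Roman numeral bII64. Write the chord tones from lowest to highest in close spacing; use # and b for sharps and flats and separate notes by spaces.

Bbb Ebb Gb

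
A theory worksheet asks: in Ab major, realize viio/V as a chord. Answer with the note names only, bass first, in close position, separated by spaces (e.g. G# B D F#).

D F Ab

viio/V is a secondary leading-tone chord. The target V is Eb in Ab major; the applied chord is rooted a semitone below, on D.
Building a diminished triad on D gives D-F-Ab.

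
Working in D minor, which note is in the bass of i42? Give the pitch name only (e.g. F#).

C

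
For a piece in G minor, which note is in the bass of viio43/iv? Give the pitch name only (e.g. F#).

F

The applied chord viio43/iv is rooted on B: B-D-F-Ab.
The figure 43 means second inversion — the fifth is in the bass.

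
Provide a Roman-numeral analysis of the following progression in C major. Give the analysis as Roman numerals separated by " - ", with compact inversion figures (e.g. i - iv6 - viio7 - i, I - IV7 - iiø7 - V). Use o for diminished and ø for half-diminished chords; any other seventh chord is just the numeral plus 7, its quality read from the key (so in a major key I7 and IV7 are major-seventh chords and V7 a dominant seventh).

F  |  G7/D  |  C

IV - V43 - I

F has root F, degree 4 in C major, so IV.
G7/D has root G, degree 5 in C major, so V43.
C has root C, degree 1 in C major, so I.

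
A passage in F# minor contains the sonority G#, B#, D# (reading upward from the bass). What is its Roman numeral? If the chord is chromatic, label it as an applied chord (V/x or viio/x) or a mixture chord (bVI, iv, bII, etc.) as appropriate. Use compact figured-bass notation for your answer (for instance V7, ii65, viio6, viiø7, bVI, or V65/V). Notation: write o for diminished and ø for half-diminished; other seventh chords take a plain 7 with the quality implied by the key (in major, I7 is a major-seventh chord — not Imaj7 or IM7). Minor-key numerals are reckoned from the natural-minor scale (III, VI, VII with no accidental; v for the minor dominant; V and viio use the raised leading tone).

The pitches G#-B#-D# form a major triad rooted on G#.
G# is not a diatonic chord root with this quality in F# minor, but it lies a perfect fifth above C# (V), so the chord functions as an applied dominant of V.

V/V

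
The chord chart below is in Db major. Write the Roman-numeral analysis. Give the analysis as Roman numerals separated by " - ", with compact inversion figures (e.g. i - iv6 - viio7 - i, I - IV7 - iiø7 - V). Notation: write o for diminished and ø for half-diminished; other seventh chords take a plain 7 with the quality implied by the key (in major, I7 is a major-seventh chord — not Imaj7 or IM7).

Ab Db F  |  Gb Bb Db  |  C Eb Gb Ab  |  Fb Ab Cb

Ab-Db-F: major triad on Db = scale degree 1 → I64.
Gb-Bb-Db: root Gb is the subdominant; major triad there is IV.
C-Eb-Gb-Ab: dominant seventh chord on Ab = scale degree 5 → V65.
Fb-Ab-Cb: Fb with this quality isn't in the key; it's bIII, borrowed from the parallel minor.

I64 - IV - V65 - bIII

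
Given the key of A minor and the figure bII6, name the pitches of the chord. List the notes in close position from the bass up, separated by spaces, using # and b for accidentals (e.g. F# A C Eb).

D F Bb

bII6 is the Neapolitan sixth — a major triad on the lowered second degree, here in its customary first inversion. In A minor that root is Bb.
So the chord is Bb-D-F, a major triad.
The figured bass 6 indicates first inversion, placing the third (D) in the bass: D-F-Bb.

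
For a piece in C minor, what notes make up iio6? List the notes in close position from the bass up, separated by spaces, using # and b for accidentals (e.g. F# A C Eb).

F Ab D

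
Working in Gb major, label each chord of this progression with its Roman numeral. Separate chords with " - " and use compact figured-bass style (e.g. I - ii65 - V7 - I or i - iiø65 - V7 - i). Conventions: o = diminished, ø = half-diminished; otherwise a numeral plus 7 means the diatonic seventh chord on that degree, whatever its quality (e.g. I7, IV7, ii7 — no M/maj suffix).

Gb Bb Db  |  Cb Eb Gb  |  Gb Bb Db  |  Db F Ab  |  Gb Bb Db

I - IV - I - V - I

Gb-Bb-Db: major triad on Gb = scale degree 1 → I.
Cb-Eb-Gb: major triad on Cb = scale degree 4 → IV.
Gb-Bb-Db: major triad on Gb = scale degree 1 → I.
Db-F-Ab: root Db is the dominant; major triad there is V.
Gb-Bb-Db: root Gb is the tonic; major triad there is I.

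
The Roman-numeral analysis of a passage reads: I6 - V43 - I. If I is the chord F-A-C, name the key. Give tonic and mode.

F major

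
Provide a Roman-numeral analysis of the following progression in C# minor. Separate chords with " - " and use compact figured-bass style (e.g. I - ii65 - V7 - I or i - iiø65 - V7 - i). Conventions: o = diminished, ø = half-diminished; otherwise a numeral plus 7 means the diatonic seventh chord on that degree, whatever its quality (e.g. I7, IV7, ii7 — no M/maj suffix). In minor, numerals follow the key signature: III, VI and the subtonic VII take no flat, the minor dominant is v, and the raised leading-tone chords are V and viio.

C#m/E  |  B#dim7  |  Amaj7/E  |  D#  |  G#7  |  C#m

C#m/E has root C#, degree 1 in C# minor, so i6.
B#dim7: fully diminished seventh chord on B# = scale degree 7 → viio7.
Amaj7/E has root A, degree 6 in C# minor, so VI43.
D#: a major triad on D#, the applied dominant of V → V/V.
G#7 has root G#, degree 5 in C# minor, so V7.
C#m: minor triad on C# = scale degree 1 → i.

i6 - viio7 - VI43 - V/V - V7 - i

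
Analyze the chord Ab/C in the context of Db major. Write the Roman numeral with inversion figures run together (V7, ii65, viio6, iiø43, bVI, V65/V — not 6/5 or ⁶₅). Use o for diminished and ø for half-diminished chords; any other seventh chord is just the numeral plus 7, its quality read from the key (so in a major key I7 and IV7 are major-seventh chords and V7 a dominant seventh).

V6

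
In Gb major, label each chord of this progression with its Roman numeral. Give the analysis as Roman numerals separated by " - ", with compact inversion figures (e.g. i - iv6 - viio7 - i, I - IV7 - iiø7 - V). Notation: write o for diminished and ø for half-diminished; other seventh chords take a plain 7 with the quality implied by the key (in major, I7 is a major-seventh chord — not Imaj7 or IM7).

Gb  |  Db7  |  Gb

I - V7 - I

Gb: major triad on Gb = scale degree 1 → I.
Db7: dominant seventh chord on Db = scale degree 5 → V7.
Gb has root Gb, degree 1 in Gb major, so I.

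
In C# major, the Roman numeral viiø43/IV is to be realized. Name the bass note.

The applied chord viiø43/IV is rooted on E#: E#-G#-B-D#.
The figure 43 means second inversion — the fifth is in the bass.

B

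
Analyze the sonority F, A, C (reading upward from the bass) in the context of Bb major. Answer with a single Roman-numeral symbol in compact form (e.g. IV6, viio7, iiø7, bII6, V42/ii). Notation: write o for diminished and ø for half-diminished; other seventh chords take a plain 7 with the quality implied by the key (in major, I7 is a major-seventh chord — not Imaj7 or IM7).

The pitches F-A-C form a major triad rooted on F.
F is scale degree 5 in Bb major, and a major triad on that degree is written V.

V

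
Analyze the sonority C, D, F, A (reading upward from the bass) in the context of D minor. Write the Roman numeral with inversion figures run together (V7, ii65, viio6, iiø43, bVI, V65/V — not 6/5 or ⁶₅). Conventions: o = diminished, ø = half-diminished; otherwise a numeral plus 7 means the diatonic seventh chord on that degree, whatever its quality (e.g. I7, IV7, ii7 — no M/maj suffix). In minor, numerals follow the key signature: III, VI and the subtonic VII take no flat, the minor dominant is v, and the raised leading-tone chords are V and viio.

i42

The pitches D-F-A-C form a minor seventh chord rooted on D.
In D minor, D is the tonic; the diatonic minor seventh chord there is i7.
With C in the bass the chord is in third inversion, so the figured bass is 42.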